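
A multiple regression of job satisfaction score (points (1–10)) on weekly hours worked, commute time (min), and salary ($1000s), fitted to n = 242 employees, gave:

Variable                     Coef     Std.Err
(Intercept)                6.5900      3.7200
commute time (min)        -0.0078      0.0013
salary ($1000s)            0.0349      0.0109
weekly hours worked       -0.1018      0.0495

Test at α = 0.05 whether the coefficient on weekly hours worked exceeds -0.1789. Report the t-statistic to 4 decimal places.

Read off: b = -0.1018, SE = 0.0495 for weekly hours worked.
H₀: β₁ = -0.1789 vs H₁: β₁ > -0.1789.
t = (-0.1018 − (-0.1789)) / 0.0495 = 1.5576.
df = n − k − 1 = 242 − 3 − 1 = 238.
One-sided p ≈ 0.0603, which is ≥ 0.05, so fail to reject H₀.
The data do not give significant evidence that the true slope on weekly hours worked exceeds -0.1789 points (1–10) per unit, holding the other predictors fixed.

t = 1.5576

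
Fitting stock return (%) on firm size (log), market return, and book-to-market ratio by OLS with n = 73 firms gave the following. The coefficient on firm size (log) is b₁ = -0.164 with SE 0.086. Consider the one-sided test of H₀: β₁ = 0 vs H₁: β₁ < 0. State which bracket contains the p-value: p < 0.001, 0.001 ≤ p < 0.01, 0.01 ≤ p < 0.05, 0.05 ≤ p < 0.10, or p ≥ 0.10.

0.01 ≤ p < 0.05

t = -0.164 / 0.086 = -1.907.
df = n − k − 1 = 73 − 3 − 1 = 69.
One-sided p = P(T_{69} < t) ≈ 0.0303.
So 0.01 ≤ p < 0.05.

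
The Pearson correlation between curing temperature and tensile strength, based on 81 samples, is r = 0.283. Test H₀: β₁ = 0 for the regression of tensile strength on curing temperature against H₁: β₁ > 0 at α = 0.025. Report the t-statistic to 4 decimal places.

t = 2.6226

t = r·√(n − 2)/√(1 − r²) = 0.283·√79/√0.919911 = 2.6226.
df = n − 2 = 79.
One-sided p ≈ 0.0052, which is < 0.025, so reject H₀.
There is evidence of a linear association between curing temperature and tensile strength.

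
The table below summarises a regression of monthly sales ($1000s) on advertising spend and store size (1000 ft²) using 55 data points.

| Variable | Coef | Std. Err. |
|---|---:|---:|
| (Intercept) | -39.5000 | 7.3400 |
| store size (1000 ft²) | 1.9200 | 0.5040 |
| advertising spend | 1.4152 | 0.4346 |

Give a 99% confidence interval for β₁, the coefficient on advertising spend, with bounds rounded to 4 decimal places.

Read off: b = 1.4152, SE = 0.4346 for advertising spend.
df = n − k − 1 = 55 − 2 − 1 = 52.
t* = t_{0.005, 52} = 2.673734.
Margin = t* × SE = 2.673734 × 0.4346 = 1.162005.
CI: 1.4152 ± 1.162005 → (0.2532, 2.5772).

(0.2532, 2.5772)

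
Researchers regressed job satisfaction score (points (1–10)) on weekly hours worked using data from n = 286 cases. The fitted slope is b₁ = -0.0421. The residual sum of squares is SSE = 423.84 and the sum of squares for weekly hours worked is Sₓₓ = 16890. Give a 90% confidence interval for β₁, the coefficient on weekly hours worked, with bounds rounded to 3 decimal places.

MSE = SSE/(n − 2) = 423.84/284 = 1.49239.
SE(b₁) = √(MSE/Sₓₓ) = √(1.49239/16890) = 0.00939998.
df = n − 2 = 284.
t* = t_{0.05, 284} = 1.650237.
Margin = t* × SE = 1.650237 × 0.00939998 = 0.01551.
CI: -0.0421 ± 0.01551 → (-0.058, -0.027).
With 90% confidence, each one-unit increase in weekly hours worked is associated with a change of between -0.058 and -0.027 points (1–10) in job satisfaction score.

(-0.058, -0.027)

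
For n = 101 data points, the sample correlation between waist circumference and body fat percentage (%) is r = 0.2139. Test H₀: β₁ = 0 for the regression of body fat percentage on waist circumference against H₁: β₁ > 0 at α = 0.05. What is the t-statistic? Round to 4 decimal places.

t = 2.1787

t = r·√(n − 2)/√(1 − r²) = 0.2139·√99/√0.954247 = 2.1787.
df = n − 2 = 99.
One-sided p ≈ 0.0159, which is < 0.05, so reject H₀.
There is evidence of a linear association between waist circumference and body fat percentage.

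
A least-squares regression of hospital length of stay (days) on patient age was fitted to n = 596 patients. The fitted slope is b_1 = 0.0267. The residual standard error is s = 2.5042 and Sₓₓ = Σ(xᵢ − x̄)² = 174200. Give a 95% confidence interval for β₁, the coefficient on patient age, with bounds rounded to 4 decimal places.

(0.0149, 0.0385)

SE(b_1) = s/√Sₓₓ = 2.5042/√174200 = 0.00599991.
df = n − 2 = 594.
t* = t_{0.025, 594} = 1.963966.
Margin = t* × SE = 1.963966 × 0.00599991 = 0.011784.
CI: 0.0267 ± 0.011784 → (0.0149, 0.0385).
With 95% confidence, each one-unit increase in patient age is associated with a change of between 0.0149 and 0.0385 days in hospital length of stay.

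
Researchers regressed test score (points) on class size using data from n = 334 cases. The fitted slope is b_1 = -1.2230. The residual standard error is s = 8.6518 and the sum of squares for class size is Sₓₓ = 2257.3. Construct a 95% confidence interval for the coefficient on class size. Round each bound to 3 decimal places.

(-1.581, -0.865)

SE(b_1) = s/√Sₓₓ = 8.6518/√2257.3 = 0.182101.
df = n − 2 = 332.
t* = t_{0.025, 332} = 1.967135.
Margin = t* × SE = 1.967135 × 0.182101 = 0.35822.
CI: -1.2230 ± 0.35822 → (-1.581, -0.865).
With 95% confidence, each one-unit increase in class size is associated with a change of between -1.581 and -0.865 points in test score.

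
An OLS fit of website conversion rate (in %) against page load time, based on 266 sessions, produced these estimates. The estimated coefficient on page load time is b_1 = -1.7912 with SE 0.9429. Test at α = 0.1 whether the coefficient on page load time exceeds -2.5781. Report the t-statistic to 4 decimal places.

H₀: β₁ = -2.5781 vs H₁: β₁ > -2.5781.
t = (b_1 − β₁⁰)/SE = (-1.7912 − (-2.5781)) / 0.9429 = 0.8346.
df = n − 2 = 266 − 2 = 264.
One-sided p ≈ 0.2024, which is ≥ 0.1, so fail to reject H₀.
The data do not give significant evidence that the true slope on page load time exceeds -2.5781 % per unit.

t = 0.8346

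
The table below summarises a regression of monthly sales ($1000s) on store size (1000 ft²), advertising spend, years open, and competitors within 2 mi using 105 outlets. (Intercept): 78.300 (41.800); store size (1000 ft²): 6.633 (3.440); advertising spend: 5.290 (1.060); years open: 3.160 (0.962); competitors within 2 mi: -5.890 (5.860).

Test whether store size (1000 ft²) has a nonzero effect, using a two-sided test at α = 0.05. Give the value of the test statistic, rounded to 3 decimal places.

Read off: b = 6.633, SE = 3.440 for store size (1000 ft²).
H₀: β₁ = 0 vs H₁: β₁ ≠ 0.
t = 6.633 / 3.440 = 1.928.
df = n − k − 1 = 105 − 4 − 1 = 100.
Two-sided p ≈ 0.0567, which is ≥ 0.05, so fail to reject H₀.
The data do not give significant evidence of an association between store size (1000 ft²) and monthly sales, after adjusting for the other predictors.

t = 1.928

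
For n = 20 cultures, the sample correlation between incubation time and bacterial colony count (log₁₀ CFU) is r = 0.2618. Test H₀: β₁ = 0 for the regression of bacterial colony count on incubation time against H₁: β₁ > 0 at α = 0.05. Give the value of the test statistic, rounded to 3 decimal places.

t = r·√(n − 2)/√(1 − r²) = 0.2618·√18/√0.931461 = 1.151.
df = n − 2 = 18.
One-sided p ≈ 0.1324, which is ≥ 0.05, so fail to reject H₀.
The data do not give significant evidence of a linear association between incubation time and bacterial colony count.

t = 1.151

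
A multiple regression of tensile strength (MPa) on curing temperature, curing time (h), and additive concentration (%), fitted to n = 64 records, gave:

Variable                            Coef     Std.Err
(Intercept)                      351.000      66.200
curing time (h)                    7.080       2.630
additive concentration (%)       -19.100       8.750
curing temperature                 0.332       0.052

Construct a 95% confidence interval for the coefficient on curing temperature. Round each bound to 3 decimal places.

Read off: b = 0.332, SE = 0.052 for curing temperature.
df = n − k − 1 = 64 − 3 − 1 = 60.
t* = t_{0.025, 60} = 2.000298.
Margin = t* × SE = 2.000298 × 0.052 = 0.10402.
CI: 0.332 ± 0.10402 → (0.228, 0.436).

(0.228, 0.436)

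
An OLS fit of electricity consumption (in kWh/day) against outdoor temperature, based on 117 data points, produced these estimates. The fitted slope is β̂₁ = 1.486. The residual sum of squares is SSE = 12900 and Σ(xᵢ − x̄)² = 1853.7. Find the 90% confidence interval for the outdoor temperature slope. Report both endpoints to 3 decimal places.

MSE = SSE/(n − 2) = 12900/115 = 112.174.
SE(β̂₁) = √(MSE/Sₓₓ) = √(112.174/1853.7) = 0.245995.
df = n − 2 = 115.
t* = t_{0.05, 115} = 1.658212.
Margin = t* × SE = 1.658212 × 0.245995 = 0.40791.
CI: 1.486 ± 0.40791 → (1.078, 1.894).
With 90% confidence, each one-unit increase in outdoor temperature is associated with a change of between 1.078 and 1.894 kWh/day in electricity consumption.

(1.078, 1.894)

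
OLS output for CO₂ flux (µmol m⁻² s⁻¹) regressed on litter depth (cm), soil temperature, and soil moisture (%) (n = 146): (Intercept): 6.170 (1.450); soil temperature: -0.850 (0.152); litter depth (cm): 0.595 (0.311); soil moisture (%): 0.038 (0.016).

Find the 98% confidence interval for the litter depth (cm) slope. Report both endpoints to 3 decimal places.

(-0.137, 1.327)

Read off: b = 0.595, SE = 0.311 for litter depth (cm).
df = n − k − 1 = 146 − 3 − 1 = 142.
t* = t_{0.01, 142} = 2.352895.
Margin = t* × SE = 2.352895 × 0.311 = 0.73175.
CI: 0.595 ± 0.73175 → (-0.137, 1.327).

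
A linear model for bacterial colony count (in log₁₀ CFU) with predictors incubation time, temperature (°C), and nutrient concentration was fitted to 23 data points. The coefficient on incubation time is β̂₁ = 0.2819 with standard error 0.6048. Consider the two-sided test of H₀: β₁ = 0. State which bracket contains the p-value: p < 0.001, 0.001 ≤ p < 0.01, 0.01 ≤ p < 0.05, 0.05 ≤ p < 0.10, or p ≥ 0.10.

p ≥ 0.10

t = 0.2819 / 0.6048 = 0.466.
df = n − k − 1 = 23 − 3 − 1 = 19.
Two-sided p = 2·P(T_{19} > |t|) ≈ 0.6464.
So p ≥ 0.10.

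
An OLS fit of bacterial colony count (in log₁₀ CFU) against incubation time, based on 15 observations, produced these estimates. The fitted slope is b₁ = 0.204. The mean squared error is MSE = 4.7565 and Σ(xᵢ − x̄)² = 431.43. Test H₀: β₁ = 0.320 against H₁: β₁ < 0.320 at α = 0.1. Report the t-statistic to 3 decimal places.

SE(b₁) = √(MSE/Sₓₓ) = √(4.7565/431.43) = 0.105.
t = (0.204 − 0.320) / 0.105 = -1.105.
df = n − 2 = 13.
One-sided p ≈ 0.1446, which is ≥ 0.1, so fail to reject H₀.
The data do not give significant evidence that the true slope on incubation time is below 0.320 log₁₀ CFU per unit.

t = -1.105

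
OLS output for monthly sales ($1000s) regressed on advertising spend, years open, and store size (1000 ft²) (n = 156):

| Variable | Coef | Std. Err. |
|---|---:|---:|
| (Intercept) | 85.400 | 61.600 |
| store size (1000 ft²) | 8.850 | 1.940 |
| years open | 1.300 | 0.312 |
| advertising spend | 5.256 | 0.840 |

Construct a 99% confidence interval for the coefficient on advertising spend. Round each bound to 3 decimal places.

(3.065, 7.447)

Read off: b = 5.256, SE = 0.840 for advertising spend.
df = n − k − 1 = 156 − 3 − 1 = 152.
t* = t_{0.005, 152} = 2.608561.
Margin = t* × SE = 2.608561 × 0.840 = 2.19119.
CI: 5.256 ± 2.19119 → (3.065, 7.447).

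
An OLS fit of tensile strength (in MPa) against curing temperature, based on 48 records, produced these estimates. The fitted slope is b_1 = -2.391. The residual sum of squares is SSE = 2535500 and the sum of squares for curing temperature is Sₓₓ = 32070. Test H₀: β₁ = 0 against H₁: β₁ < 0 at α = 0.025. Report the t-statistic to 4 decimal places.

t = -1.8238

MSE = SSE/(n − 2) = 2535500/46 = 55119.6.
SE(b_1) = √(MSE/Sₓₓ) = √(55119.6/32070) = 1.311.
t = -2.391 / 1.311 = -1.8238.
df = n − 2 = 46.
One-sided p ≈ 0.0373, which is ≥ 0.025, so fail to reject H₀.
The data do not give significant evidence that the true slope on curing temperature is negative.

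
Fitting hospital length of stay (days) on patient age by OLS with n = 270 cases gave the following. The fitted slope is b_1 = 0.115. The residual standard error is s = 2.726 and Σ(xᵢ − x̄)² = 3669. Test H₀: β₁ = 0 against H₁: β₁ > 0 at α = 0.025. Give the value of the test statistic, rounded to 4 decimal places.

SE(b_1) = s/√Sₓₓ = 2.726/√3669 = 0.0450041.
t = 0.115 / 0.0450041 = 2.5553.
df = n − 2 = 268.
One-sided p ≈ 0.0056, which is < 0.025, so reject H₀.
There is evidence that the true slope on patient age is positive.

t = 2.5553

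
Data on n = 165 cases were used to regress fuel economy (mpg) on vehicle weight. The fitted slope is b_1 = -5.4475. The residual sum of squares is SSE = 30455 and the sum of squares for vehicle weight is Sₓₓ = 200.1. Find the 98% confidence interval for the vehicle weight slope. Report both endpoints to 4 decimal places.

MSE = SSE/(n − 2) = 30455/163 = 186.84.
SE(b_1) = √(MSE/Sₓₓ) = √(186.84/200.1) = 0.9663.
df = n − 2 = 163.
t* = t_{0.01, 163} = 2.349442.
Margin = t* × SE = 2.349442 × 0.9663 = 2.270266.
CI: -5.4475 ± 2.270266 → (-7.7178, -3.1772).
With 98% confidence, each one-unit increase in vehicle weight is associated with a change of between -7.7178 and -3.1772 mpg in fuel economy.

(-7.7178, -3.1772)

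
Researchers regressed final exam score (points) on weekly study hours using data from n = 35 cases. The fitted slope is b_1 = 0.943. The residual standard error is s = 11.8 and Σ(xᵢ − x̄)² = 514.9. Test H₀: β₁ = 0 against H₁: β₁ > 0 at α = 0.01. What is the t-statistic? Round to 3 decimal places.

SE(b_1) = s/√Sₓₓ = 11.8/√514.9 = 0.520021.
t = 0.943 / 0.520021 = 1.813.
df = n − 2 = 33.
One-sided p ≈ 0.0394, which is ≥ 0.01, so fail to reject H₀.
The data do not give significant evidence that the true slope on weekly study hours is positive.

t = 1.813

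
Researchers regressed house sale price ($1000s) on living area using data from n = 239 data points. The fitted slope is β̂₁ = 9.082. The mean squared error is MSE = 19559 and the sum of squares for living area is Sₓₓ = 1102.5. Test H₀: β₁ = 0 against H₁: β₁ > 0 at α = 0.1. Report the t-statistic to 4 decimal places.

SE(β̂₁) = √(MSE/Sₓₓ) = √(19559/1102.5) = 4.21196.
t = 9.082 / 4.21196 = 2.1562.
df = n − 2 = 237.
One-sided p ≈ 0.0160, which is < 0.1, so reject H₀.
There is evidence that the true slope on living area is positive.

t = 2.1562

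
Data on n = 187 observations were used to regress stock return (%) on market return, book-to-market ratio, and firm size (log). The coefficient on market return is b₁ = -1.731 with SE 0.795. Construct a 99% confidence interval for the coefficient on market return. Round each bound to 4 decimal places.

df = n − k − 1 = 187 − 3 − 1 = 183.
t* = t_{0.005, 183} = 2.602961.
Margin = t* × SE = 2.602961 × 0.795 = 2.069354.
CI: -1.731 ± 2.069354 → (-3.8004, 0.3384).
With 99% confidence, each one-unit increase in market return is associated with a change of between -3.8004 and 0.3384 % in stock return, holding the other predictors fixed.

(-3.8004, 0.3384)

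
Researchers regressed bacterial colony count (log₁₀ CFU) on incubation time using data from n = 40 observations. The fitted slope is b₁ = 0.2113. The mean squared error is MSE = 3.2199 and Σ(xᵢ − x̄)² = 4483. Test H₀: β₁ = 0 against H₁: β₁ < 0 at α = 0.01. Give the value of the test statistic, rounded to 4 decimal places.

t = 7.8843

SE(b₁) = √(MSE/Sₓₓ) = √(3.2199/4483) = 0.0268001.
t = 0.2113 / 0.0268001 = 7.8843.
df = n − 2 = 38.
One-sided p ≈ 1.0000, which is ≥ 0.01, so fail to reject H₀.
The data do not give significant evidence that the true slope on incubation time is negative.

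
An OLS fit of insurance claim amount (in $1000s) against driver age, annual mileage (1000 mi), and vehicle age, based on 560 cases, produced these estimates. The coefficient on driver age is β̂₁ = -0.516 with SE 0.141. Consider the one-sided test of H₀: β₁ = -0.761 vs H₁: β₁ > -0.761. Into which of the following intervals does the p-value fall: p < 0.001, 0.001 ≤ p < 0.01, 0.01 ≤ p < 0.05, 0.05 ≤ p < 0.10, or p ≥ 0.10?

0.01 ≤ p < 0.05

t = (-0.516 − (-0.761)) / 0.141 = 1.738.
df = n − k − 1 = 560 − 3 − 1 = 556.
One-sided p = P(T_{556} > t) ≈ 0.0414.
So 0.01 ≤ p < 0.05.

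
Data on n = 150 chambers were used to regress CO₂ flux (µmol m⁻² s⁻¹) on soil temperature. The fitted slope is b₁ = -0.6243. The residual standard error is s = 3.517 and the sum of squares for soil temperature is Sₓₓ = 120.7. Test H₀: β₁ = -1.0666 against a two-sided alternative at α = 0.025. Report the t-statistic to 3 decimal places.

t = 1.382

SE(b₁) = s/√Sₓₓ = 3.517/√120.7 = 0.320124.
t = (-0.6243 − (-1.0666)) / 0.320124 = 1.382.
df = n − 2 = 148.
Two-sided p ≈ 0.1692, which is ≥ 0.025, so fail to reject H₀.
The data are consistent with a true slope of -1.0666 µmol m⁻² s⁻¹ per unit of soil temperature.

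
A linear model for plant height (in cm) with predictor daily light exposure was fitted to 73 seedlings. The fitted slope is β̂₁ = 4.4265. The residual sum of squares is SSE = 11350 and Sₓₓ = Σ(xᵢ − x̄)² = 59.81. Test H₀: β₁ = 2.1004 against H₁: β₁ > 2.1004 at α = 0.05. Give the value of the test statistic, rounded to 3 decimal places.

t = 1.423

MSE = SSE/(n − 2) = 11350/71 = 159.859.
SE(β̂₁) = √(MSE/Sₓₓ) = √(159.859/59.81) = 1.63486.
t = (4.4265 − 2.1004) / 1.63486 = 1.423.
df = n − 2 = 71.
One-sided p ≈ 0.0796, which is ≥ 0.05, so fail to reject H₀.
The data do not give significant evidence that the true slope on daily light exposure exceeds 2.1004 cm per unit.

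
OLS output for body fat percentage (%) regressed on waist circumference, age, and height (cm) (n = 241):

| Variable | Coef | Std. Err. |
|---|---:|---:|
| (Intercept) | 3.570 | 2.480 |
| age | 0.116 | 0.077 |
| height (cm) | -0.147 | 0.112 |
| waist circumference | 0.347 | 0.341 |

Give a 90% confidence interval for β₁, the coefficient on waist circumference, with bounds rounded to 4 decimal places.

Read off: b = 0.347, SE = 0.341 for waist circumference.
df = n − k − 1 = 241 − 3 − 1 = 237.
t* = t_{0.05, 237} = 1.651308.
Margin = t* × SE = 1.651308 × 0.341 = 0.563096.
CI: 0.347 ± 0.563096 → (-0.2161, 0.9101).

(-0.2161, 0.9101)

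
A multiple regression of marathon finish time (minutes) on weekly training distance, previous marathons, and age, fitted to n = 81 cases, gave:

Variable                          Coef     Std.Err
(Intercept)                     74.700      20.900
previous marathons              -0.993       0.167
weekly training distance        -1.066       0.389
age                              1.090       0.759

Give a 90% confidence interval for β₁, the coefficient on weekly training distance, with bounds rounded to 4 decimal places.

(-1.7136, -0.4184)

Read off: b = -1.066, SE = 0.389 for weekly training distance.
df = n − k − 1 = 81 − 3 − 1 = 77.
t* = t_{0.05, 77} = 1.664885.
Margin = t* × SE = 1.664885 × 0.389 = 0.647640.
CI: -1.066 ± 0.647640 → (-1.7136, -0.4184).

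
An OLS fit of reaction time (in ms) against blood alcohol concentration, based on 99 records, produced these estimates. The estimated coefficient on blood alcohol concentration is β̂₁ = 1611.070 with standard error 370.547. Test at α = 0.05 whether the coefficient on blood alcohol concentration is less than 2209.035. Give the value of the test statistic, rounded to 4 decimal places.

t = -1.6137

H₀: β₁ = 2209.035 vs H₁: β₁ < 2209.035.
t = (β̂₁ − β₁⁰)/SE = (1611.070 − 2209.035) / 370.547 = -1.6137.
df = n − 2 = 99 − 2 = 97.
One-sided p ≈ 0.0549, which is ≥ 0.05, so fail to reject H₀.
The data do not give significant evidence that the true slope on blood alcohol concentration is below 2209.035 ms per unit.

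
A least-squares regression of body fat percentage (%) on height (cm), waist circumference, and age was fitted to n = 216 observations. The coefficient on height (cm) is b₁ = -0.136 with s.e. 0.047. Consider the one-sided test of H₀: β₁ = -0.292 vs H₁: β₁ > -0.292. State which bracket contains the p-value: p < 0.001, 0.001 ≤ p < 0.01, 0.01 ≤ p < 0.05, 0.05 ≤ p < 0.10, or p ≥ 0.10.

t = (-0.136 − (-0.292)) / 0.047 = 3.319.
df = n − k − 1 = 216 − 3 − 1 = 212.
One-sided p = P(T_{212} > t) ≈ 0.0005.
So p < 0.001.

p < 0.001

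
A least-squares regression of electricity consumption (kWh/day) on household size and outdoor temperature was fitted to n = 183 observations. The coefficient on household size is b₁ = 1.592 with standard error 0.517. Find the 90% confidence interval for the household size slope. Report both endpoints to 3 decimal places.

df = n − k − 1 = 183 − 2 − 1 = 180.
t* = t_{0.05, 180} = 1.653363.
Margin = t* × SE = 1.653363 × 0.517 = 0.85479.
CI: 1.592 ± 0.85479 → (0.737, 2.447).
With 90% confidence, each one-unit increase in household size is associated with a change of between 0.737 and 2.447 kWh/day in electricity consumption, holding the other predictors fixed.

(0.737, 2.447)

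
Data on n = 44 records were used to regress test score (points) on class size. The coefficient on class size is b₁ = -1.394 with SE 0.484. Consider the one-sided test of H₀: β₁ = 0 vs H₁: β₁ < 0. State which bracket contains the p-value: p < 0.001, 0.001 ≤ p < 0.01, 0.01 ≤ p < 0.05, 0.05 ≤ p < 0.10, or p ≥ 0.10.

t = -1.394 / 0.484 = -2.880.
df = n − 2 = 44 − 2 = 42.
One-sided p = P(T_{42} < t) ≈ 0.0031.
So 0.001 ≤ p < 0.01.

0.001 ≤ p < 0.01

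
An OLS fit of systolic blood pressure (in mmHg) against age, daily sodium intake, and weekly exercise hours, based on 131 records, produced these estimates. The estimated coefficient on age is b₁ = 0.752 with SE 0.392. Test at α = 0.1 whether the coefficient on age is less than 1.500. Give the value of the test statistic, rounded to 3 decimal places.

t = -1.908

H₀: β₁ = 1.500 vs H₁: β₁ < 1.500.
t = (b₁ − β₁⁰)/SE = (0.752 − 1.500) / 0.392 = -1.908.
df = n − k − 1 = 131 − 3 − 1 = 127.
One-sided p ≈ 0.0293, which is < 0.1, so reject H₀.
There is evidence that the true slope on age is below 1.500 mmHg per unit, holding the other predictors fixed.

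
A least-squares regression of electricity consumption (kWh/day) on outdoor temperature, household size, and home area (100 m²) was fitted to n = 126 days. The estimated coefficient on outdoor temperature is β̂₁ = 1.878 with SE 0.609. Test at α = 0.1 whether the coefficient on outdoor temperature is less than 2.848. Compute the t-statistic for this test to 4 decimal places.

H₀: β₁ = 2.848 vs H₁: β₁ < 2.848.
t = (β̂₁ − β₁⁰)/SE = (1.878 − 2.848) / 0.609 = -1.5928.
df = n − k − 1 = 126 − 3 − 1 = 122.
One-sided p ≈ 0.0569, which is < 0.1, so reject H₀.
There is evidence that the true slope on outdoor temperature is below 2.848 kWh/day per unit, holding the other predictors fixed.

t = -1.5928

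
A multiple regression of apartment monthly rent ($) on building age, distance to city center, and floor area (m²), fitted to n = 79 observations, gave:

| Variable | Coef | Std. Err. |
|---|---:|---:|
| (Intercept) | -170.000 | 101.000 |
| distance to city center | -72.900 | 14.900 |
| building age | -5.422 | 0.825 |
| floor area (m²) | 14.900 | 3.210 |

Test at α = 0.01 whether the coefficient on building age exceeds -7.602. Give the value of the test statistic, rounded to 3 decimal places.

Read off: b = -5.422, SE = 0.825 for building age.
H₀: β₁ = -7.602 vs H₁: β₁ > -7.602.
t = (-5.422 − (-7.602)) / 0.825 = 2.642.
df = n − k − 1 = 79 − 3 − 1 = 75.
One-sided p ≈ 0.0050, which is < 0.01, so reject H₀.
There is evidence that the true slope on building age exceeds -7.602 $ per unit, holding the other predictors fixed.

t = 2.642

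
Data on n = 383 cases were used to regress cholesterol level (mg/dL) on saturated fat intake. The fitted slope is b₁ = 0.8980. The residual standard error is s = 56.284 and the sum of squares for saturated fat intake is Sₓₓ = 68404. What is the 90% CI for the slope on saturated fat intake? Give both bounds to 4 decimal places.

(0.5432, 1.2528)

SE(b₁) = s/√Sₓₓ = 56.284/√68404 = 0.215201.
df = n − 2 = 381.
t* = t_{0.05, 381} = 1.648863.
Margin = t* × SE = 1.648863 × 0.215201 = 0.354837.
CI: 0.8980 ± 0.354837 → (0.5432, 1.2528).
With 90% confidence, each one-unit increase in saturated fat intake is associated with a change of between 0.5432 and 1.2528 mg/dL in cholesterol level.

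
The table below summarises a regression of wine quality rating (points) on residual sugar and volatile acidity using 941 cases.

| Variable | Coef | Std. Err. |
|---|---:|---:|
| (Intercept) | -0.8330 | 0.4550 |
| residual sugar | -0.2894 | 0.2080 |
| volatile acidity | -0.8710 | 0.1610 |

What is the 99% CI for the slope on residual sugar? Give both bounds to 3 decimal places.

Read off: b = -0.2894, SE = 0.2080 for residual sugar.
df = n − k − 1 = 941 − 2 − 1 = 938.
t* = t_{0.005, 938} = 2.581081.
Margin = t* × SE = 2.581081 × 0.2080 = 0.53686.
CI: -0.2894 ± 0.53686 → (-0.826, 0.247).

(-0.826, 0.247)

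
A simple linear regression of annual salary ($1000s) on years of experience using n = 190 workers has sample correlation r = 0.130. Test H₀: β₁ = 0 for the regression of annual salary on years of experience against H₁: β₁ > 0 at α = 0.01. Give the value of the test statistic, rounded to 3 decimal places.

t = r·√(n − 2)/√(1 − r²) = 0.130·√188/√0.9831 = 1.798.
df = n − 2 = 188.
One-sided p ≈ 0.0369, which is ≥ 0.01, so fail to reject H₀.
The data do not give significant evidence of a linear association between years of experience and annual salary.

t = 1.798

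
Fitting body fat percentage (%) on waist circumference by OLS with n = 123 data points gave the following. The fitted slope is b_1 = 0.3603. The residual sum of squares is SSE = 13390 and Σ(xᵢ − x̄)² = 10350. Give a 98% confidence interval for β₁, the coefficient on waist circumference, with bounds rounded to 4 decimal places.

(0.1165, 0.6041)

MSE = SSE/(n − 2) = 13390/121 = 110.661.
SE(b_1) = √(MSE/Sₓₓ) = √(110.661/10350) = 0.103402.
df = n − 2 = 121.
t* = t_{0.01, 121} = 2.357561.
Margin = t* × SE = 2.357561 × 0.103402 = 0.243776.
CI: 0.3603 ± 0.243776 → (0.1165, 0.6041).
With 98% confidence, each one-unit increase in waist circumference is associated with a change of between 0.1165 and 0.6041 % in body fat percentage.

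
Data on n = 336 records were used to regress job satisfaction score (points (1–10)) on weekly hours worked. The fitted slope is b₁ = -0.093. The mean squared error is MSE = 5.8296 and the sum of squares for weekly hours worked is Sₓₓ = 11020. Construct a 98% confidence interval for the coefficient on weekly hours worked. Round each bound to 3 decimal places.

SE(b₁) = √(MSE/Sₓₓ) = √(5.8296/11020) = 0.023.
df = n − 2 = 334.
t* = t_{0.01, 334} = 2.337564.
Margin = t* × SE = 2.337564 × 0.023 = 0.05376.
CI: -0.093 ± 0.05376 → (-0.147, -0.039).
With 98% confidence, each one-unit increase in weekly hours worked is associated with a change of between -0.147 and -0.039 points (1–10) in job satisfaction score.

(-0.147, -0.039)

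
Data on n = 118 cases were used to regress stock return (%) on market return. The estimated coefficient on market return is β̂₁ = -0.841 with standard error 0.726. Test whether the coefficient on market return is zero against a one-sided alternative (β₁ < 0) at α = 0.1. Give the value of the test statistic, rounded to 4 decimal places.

H₀: β₁ = 0 vs H₁: β₁ < 0.
t = (β̂₁ − β₁⁰)/SE = -0.841 / 0.726 = -1.1584.
df = n − 2 = 118 − 2 = 116.
One-sided p ≈ 0.1245, which is ≥ 0.1, so fail to reject H₀.
The data do not give significant evidence that the true slope on market return is negative.

t = -1.1584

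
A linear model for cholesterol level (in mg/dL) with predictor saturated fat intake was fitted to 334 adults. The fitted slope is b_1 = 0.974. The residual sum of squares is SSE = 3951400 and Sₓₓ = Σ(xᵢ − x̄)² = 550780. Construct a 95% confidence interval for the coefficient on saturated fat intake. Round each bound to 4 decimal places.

MSE = SSE/(n − 2) = 3951400/332 = 11901.8.
SE(b_1) = √(MSE/Sₓₓ) = √(11901.8/550780) = 0.147.
df = n − 2 = 332.
t* = t_{0.025, 332} = 1.967135.
Margin = t* × SE = 1.967135 × 0.147 = 0.289169.
CI: 0.974 ± 0.289169 → (0.6848, 1.2632).
With 95% confidence, each one-unit increase in saturated fat intake is associated with a change of between 0.6848 and 1.2632 mg/dL in cholesterol level.

(0.6848, 1.2632)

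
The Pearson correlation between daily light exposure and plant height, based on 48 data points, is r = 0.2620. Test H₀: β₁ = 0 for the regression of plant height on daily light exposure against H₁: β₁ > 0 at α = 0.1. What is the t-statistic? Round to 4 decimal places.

t = r·√(n − 2)/√(1 − r²) = 0.2620·√46/√0.931356 = 1.8413.
df = n − 2 = 46.
One-sided p ≈ 0.0360, which is < 0.1, so reject H₀.
There is evidence of a linear association between daily light exposure and plant height.

t = 1.8413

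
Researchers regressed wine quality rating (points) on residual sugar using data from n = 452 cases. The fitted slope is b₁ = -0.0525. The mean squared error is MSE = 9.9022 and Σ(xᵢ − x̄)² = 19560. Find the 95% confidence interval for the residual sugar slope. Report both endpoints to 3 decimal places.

SE(b₁) = √(MSE/Sₓₓ) = √(9.9022/19560) = 0.0224999.
df = n − 2 = 450.
t* = t_{0.025, 450} = 1.96525.
Margin = t* × SE = 1.96525 × 0.0224999 = 0.04422.
CI: -0.0525 ± 0.04422 → (-0.097, -0.008).
With 95% confidence, each one-unit increase in residual sugar is associated with a change of between -0.097 and -0.008 points in wine quality rating.

(-0.097, -0.008)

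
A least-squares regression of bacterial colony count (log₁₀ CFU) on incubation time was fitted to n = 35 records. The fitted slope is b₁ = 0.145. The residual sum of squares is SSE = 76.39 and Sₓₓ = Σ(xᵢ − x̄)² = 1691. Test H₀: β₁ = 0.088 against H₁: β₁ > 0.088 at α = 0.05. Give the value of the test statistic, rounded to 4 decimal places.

t = 1.5406

MSE = SSE/(n − 2) = 76.39/33 = 2.31485.
SE(b₁) = √(MSE/Sₓₓ) = √(2.31485/1691) = 0.036999.
t = (0.145 − 0.088) / 0.036999 = 1.5406.
df = n − 2 = 33.
One-sided p ≈ 0.0665, which is ≥ 0.05, so fail to reject H₀.
The data do not give significant evidence that the true slope on incubation time exceeds 0.088 log₁₀ CFU per unit.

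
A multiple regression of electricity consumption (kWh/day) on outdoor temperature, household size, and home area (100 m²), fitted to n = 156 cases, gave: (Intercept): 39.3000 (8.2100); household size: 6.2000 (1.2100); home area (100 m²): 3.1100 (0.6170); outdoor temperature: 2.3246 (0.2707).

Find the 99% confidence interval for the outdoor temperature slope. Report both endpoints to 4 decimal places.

(1.6185, 3.0307)

Read off: b = 2.3246, SE = 0.2707 for outdoor temperature.
df = n − k − 1 = 156 − 3 − 1 = 152.
t* = t_{0.005, 152} = 2.608561.
Margin = t* × SE = 2.608561 × 0.2707 = 0.706137.
CI: 2.3246 ± 0.706137 → (1.6185, 3.0307).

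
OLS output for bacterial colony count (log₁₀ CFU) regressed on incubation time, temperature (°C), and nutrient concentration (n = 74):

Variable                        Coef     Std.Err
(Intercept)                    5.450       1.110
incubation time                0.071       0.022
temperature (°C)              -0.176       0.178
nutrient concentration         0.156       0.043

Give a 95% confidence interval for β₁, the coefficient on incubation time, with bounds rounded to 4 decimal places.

(0.0271, 0.1149)

Read off: b = 0.071, SE = 0.022 for incubation time.
df = n − k − 1 = 74 − 3 − 1 = 70.
t* = t_{0.025, 70} = 1.994437.
Margin = t* × SE = 1.994437 × 0.022 = 0.043878.
CI: 0.071 ± 0.043878 → (0.0271, 0.1149).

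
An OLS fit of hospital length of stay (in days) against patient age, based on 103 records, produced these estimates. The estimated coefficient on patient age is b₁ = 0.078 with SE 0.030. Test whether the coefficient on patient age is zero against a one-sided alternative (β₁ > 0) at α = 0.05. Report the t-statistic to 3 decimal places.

t = 2.600

H₀: β₁ = 0 vs H₁: β₁ > 0.
t = (b₁ − β₁⁰)/SE = 0.078 / 0.030 = 2.600.
df = n − 2 = 103 − 2 = 101.
One-sided p ≈ 0.0054, which is < 0.05, so reject H₀.
There is evidence that the true slope on patient age is positive.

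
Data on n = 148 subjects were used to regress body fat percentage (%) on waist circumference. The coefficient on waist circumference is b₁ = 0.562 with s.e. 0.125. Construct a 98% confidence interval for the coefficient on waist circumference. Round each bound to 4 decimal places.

df = n − 2 = 148 − 2 = 146.
t* = t_{0.01, 146} = 2.35216.
Margin = t* × SE = 2.35216 × 0.125 = 0.294020.
CI: 0.562 ± 0.294020 → (0.2680, 0.8560).
With 98% confidence, each one-unit increase in waist circumference is associated with a change of between 0.2680 and 0.8560 % in body fat percentage.

(0.2680, 0.8560)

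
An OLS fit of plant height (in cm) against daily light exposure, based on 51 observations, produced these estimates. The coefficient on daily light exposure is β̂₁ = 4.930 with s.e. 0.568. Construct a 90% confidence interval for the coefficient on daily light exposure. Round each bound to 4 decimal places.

df = n − 2 = 51 − 2 = 49.
t* = t_{0.05, 49} = 1.676551.
Margin = t* × SE = 1.676551 × 0.568 = 0.952281.
CI: 4.930 ± 0.952281 → (3.9777, 5.8823).
With 90% confidence, each one-unit increase in daily light exposure is associated with a change of between 3.9777 and 5.8823 cm in plant height.

(3.9777, 5.8823)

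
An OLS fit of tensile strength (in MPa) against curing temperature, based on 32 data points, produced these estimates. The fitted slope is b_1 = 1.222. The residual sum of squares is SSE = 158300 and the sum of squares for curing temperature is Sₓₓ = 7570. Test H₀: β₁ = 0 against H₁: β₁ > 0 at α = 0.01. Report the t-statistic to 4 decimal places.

t = 1.4637

MSE = SSE/(n − 2) = 158300/30 = 5276.67.
SE(b_1) = √(MSE/Sₓₓ) = √(5276.67/7570) = 0.834895.
t = 1.222 / 0.834895 = 1.4637.
df = n − 2 = 30.
One-sided p ≈ 0.0768, which is ≥ 0.01, so fail to reject H₀.
The data do not give significant evidence that the true slope on curing temperature is positive.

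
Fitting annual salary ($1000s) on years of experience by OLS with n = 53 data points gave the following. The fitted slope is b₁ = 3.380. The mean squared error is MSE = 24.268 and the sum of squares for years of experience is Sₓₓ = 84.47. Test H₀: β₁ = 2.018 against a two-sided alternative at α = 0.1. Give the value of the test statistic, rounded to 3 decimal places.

SE(b₁) = √(MSE/Sₓₓ) = √(24.268/84.47) = 0.536001.
t = (3.380 − 2.018) / 0.536001 = 2.541.
df = n − 2 = 51.
Two-sided p ≈ 0.0141, which is < 0.1, so reject H₀.
There is evidence that the true slope on years of experience differs from 2.018 $1000s per unit.

t = 2.541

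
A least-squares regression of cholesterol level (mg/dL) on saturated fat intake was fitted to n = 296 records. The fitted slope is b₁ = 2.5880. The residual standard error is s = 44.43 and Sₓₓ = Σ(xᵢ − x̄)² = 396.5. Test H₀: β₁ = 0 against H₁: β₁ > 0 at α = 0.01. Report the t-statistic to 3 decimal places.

t = 1.160

SE(b₁) = s/√Sₓₓ = 44.43/√396.5 = 2.23128.
t = 2.5880 / 2.23128 = 1.160.
df = n − 2 = 294.
One-sided p ≈ 0.1235, which is ≥ 0.01, so fail to reject H₀.
The data do not give significant evidence that the true slope on saturated fat intake is positive.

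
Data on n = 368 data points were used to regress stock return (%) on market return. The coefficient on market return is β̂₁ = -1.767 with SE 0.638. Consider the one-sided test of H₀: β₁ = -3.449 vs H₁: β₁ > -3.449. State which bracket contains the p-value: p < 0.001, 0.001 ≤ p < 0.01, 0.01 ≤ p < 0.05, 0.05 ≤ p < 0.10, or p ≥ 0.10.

0.001 ≤ p < 0.01

t = (-1.767 − (-3.449)) / 0.638 = 2.636.
df = n − 2 = 368 − 2 = 366.
One-sided p = P(T_{366} > t) ≈ 0.0044.
So 0.001 ≤ p < 0.01.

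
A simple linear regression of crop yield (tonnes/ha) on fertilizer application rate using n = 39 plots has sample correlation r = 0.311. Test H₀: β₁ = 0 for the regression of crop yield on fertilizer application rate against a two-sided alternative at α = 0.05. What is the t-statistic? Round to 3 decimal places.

t = r·√(n − 2)/√(1 − r²) = 0.311·√37/√0.903279 = 1.990.
df = n − 2 = 37.
Two-sided p ≈ 0.0540, which is ≥ 0.05, so fail to reject H₀.
The data do not give significant evidence of a linear association between fertilizer application rate and crop yield.

t = 1.990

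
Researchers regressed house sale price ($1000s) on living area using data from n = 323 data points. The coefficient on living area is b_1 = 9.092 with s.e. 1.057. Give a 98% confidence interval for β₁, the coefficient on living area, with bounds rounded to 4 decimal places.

(6.6207, 11.5633)

df = n − 2 = 323 − 2 = 321.
t* = t_{0.01, 321} = 2.338021.
Margin = t* × SE = 2.338021 × 1.057 = 2.471288.
CI: 9.092 ± 2.471288 → (6.6207, 11.5633).
With 98% confidence, each one-unit increase in living area is associated with a change of between 6.6207 and 11.5633 $1000s in house sale price.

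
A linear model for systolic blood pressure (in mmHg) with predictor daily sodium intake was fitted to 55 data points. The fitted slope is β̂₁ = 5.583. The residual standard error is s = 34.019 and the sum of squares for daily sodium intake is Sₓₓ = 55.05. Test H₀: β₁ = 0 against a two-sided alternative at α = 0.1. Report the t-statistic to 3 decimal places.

SE(β̂₁) = s/√Sₓₓ = 34.019/√55.05 = 4.58504.
t = 5.583 / 4.58504 = 1.218.
df = n − 2 = 53.
Two-sided p ≈ 0.2287, which is ≥ 0.1, so fail to reject H₀.
The data do not give significant evidence of an association between daily sodium intake and systolic blood pressure.

t = 1.218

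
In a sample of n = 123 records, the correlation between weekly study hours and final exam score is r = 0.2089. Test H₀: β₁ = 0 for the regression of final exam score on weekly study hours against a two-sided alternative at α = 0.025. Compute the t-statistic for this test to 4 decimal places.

t = 2.3497

t = r·√(n − 2)/√(1 − r²) = 0.2089·√121/√0.956361 = 2.3497.
df = n − 2 = 121.
Two-sided p ≈ 0.0204, which is < 0.025, so reject H₀.
There is evidence of a linear association between weekly study hours and final exam score.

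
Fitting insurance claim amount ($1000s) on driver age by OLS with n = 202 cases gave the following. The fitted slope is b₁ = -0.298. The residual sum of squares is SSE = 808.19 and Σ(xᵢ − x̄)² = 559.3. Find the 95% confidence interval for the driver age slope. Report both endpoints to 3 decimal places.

(-0.466, -0.130)

MSE = SSE/(n − 2) = 808.19/200 = 4.04095.
SE(b₁) = √(MSE/Sₓₓ) = √(4.04095/559.3) = 0.0850001.
df = n − 2 = 200.
t* = t_{0.025, 200} = 1.971896.
Margin = t* × SE = 1.971896 × 0.0850001 = 0.16761.
CI: -0.298 ± 0.16761 → (-0.466, -0.130).
With 95% confidence, each one-unit increase in driver age is associated with a change of between -0.466 and -0.130 $1000s in insurance claim amount.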